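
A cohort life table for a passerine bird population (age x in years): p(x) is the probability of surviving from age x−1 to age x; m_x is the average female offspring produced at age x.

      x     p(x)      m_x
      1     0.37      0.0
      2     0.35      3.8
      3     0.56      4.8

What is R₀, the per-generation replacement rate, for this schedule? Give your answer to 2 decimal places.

Survivorship from birth: l_x = p_1·p_2·…·p_x.
  l_1 = 0.37000
  l_2 = 0.12950
  l_3 = 0.07252
R₀ = Σ l_x m_x:
  age 1: 0.37000 × 0.0 = 0.0000
  age 2: 0.12950 × 3.8 = 0.4921
  age 3: 0.07252 × 4.8 = 0.3481
R₀ = 0.0000 + 0.4921 + 0.3481 = 0.8402

0.84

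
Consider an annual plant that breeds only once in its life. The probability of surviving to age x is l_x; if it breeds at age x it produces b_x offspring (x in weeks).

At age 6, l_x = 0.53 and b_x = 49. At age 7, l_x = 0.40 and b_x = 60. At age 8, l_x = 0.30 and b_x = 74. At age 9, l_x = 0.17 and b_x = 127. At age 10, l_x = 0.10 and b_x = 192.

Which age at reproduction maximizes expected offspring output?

6

Expected offspring if breeding at age x = l_x × b_x:
  age 6: 0.53 × 49 = 25.970
  age 7: 0.40 × 60 = 24.000
  age 8: 0.30 × 74 = 22.200
  age 9: 0.17 × 127 = 21.590
  age 10: 0.10 × 192 = 19.200
Maximum at age 6 (25.970).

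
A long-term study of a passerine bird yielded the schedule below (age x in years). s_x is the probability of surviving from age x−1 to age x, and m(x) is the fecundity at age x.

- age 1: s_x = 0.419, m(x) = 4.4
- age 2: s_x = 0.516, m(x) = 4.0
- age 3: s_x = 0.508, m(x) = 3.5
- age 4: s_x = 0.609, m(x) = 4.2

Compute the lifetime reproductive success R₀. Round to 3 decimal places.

3.374

Survivorship from birth: l_x = s_1·s_2·…·s_x.
  l_1 = 0.41900
  l_2 = 0.21620
  l_3 = 0.10983
  l_4 = 0.06689
R₀ = Σ l_x m(x):
  age 1: 0.41900 × 4.4 = 1.8436
  age 2: 0.21620 × 4.0 = 0.8648
  age 3: 0.10983 × 3.5 = 0.3844
  age 4: 0.06689 × 4.2 = 0.2809
R₀ = 1.8436 + 0.8648 + 0.3844 + 0.2809 = 3.3737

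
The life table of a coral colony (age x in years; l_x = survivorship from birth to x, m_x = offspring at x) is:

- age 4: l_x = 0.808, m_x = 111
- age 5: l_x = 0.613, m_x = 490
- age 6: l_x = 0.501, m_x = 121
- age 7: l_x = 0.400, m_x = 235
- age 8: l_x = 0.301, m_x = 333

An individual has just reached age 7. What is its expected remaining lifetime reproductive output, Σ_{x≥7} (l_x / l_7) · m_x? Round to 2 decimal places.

485.58

l_7 = 0.400. Conditional survival from age 7 to x is l_x / l_7.
  x=7: (0.400/0.400) × 235 = 235.0000
  x=8: (0.301/0.400) × 333 = 250.5825
Sum = 235.0000 + 250.5825 = 485.5825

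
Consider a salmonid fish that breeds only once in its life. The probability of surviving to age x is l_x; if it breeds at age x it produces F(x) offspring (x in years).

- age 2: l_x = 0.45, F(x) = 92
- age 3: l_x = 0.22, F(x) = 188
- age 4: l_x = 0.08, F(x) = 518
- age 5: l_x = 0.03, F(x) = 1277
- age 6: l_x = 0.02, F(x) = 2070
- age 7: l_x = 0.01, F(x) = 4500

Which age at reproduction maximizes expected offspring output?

7

Expected offspring if breeding at age x = l_x × F(x):
  age 2: 0.45 × 92 = 41.400
  age 3: 0.22 × 188 = 41.360
  age 4: 0.08 × 518 = 41.440
  age 5: 0.03 × 1277 = 38.310
  age 6: 0.02 × 2070 = 41.400
  age 7: 0.01 × 4500 = 45.000
Maximum at age 7 (45.000).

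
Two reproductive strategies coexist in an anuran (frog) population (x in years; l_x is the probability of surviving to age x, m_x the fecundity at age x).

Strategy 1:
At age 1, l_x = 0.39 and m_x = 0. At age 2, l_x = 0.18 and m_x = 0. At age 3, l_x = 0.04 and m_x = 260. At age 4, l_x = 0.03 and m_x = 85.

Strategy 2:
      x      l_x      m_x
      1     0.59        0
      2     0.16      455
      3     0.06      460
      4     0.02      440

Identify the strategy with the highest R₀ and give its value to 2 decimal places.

Strategy 1: R₀ = 0.39×0 + 0.18×0 + 0.04×260 + 0.03×85 = 12.9500
Strategy 2: R₀ = 0.59×0 + 0.16×455 + 0.06×460 + 0.02×440 = 109.2000
Highest R₀: strategy 2 with 109.2000.

109.20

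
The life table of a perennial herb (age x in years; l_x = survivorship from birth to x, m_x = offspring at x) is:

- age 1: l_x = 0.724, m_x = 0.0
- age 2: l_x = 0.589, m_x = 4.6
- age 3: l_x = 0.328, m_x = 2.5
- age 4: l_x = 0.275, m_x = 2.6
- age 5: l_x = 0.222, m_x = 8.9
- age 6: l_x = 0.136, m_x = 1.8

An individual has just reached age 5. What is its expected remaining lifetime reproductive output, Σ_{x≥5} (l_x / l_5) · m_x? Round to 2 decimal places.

10.00

l_5 = 0.222. Conditional survival from age 5 to x is l_x / l_5.
  x=5: (0.222/0.222) × 8.9 = 8.9000
  x=6: (0.136/0.222) × 1.8 = 1.1027
Sum = 8.9000 + 1.1027 = 10.0027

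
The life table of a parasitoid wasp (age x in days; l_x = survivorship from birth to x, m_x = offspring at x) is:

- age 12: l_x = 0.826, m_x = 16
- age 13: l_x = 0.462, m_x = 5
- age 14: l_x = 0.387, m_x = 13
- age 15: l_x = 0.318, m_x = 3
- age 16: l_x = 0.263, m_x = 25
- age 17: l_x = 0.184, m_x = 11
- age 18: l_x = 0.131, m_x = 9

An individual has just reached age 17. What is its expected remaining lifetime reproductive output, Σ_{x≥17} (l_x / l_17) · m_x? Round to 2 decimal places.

17.41

l_17 = 0.184. Conditional survival from age 17 to x is l_x / l_17.
  x=17: (0.184/0.184) × 11 = 11.0000
  x=18: (0.131/0.184) × 9 = 6.4076
Sum = 11.0000 + 6.4076 = 17.4076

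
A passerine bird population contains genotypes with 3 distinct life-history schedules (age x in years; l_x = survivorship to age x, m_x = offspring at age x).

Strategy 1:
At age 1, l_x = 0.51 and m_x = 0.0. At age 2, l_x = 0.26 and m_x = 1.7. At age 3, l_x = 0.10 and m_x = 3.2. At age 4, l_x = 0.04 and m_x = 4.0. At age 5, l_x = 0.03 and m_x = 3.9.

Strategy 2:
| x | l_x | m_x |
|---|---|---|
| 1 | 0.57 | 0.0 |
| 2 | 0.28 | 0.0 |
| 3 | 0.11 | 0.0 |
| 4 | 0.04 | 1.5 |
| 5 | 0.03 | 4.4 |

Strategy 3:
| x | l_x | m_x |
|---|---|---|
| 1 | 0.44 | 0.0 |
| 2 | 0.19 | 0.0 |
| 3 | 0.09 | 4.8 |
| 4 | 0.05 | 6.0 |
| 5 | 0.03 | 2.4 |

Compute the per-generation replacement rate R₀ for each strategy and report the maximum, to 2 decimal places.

1.04

Strategy 1: R₀ = 0.51×0.0 + 0.26×1.7 + 0.10×3.2 + 0.04×4.0 + 0.03×3.9 = 1.0390
Strategy 2: R₀ = 0.57×0.0 + 0.28×0.0 + 0.11×0.0 + 0.04×1.5 + 0.03×4.4 = 0.1920
Strategy 3: R₀ = 0.44×0.0 + 0.19×0.0 + 0.09×4.8 + 0.05×6.0 + 0.03×2.4 = 0.8040
Highest R₀: strategy 1 with 1.0390.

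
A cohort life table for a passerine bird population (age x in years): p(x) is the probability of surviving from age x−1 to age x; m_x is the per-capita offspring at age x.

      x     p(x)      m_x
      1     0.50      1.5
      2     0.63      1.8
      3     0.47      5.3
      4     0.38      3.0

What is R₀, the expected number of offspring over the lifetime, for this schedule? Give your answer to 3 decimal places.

Survivorship from birth: l_x = p_1·p_2·…·p_x.
  l_1 = 0.50000
  l_2 = 0.31500
  l_3 = 0.14805
  l_4 = 0.05626
R₀ = Σ l_x m_x:
  age 1: 0.50000 × 1.5 = 0.7500
  age 2: 0.31500 × 1.8 = 0.5670
  age 3: 0.14805 × 5.3 = 0.7847
  age 4: 0.05626 × 3.0 = 0.1688
R₀ = 0.7500 + 0.5670 + 0.7847 + 0.1688 = 2.2704

2.270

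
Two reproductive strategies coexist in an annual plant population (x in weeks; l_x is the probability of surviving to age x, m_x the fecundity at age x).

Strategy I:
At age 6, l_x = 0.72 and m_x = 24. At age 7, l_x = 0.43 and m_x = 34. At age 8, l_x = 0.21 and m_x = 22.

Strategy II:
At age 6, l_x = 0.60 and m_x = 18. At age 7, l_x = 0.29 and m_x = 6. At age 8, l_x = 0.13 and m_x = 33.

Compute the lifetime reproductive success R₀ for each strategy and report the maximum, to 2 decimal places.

36.52

Strategy I: R₀ = 0.72×24 + 0.43×34 + 0.21×22 = 36.5200
Strategy II: R₀ = 0.60×18 + 0.29×6 + 0.13×33 = 16.8300
Highest R₀: strategy I with 36.5200.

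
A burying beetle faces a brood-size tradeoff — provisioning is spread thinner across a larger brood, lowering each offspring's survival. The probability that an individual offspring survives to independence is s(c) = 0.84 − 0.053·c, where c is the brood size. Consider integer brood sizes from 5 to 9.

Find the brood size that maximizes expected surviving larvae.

8

Expected surviving larvae = c × s(c):
  c=5: 5 × 0.575 = 2.875
  c=6: 6 × 0.522 = 3.132
  c=7: 7 × 0.469 = 3.283
  c=8: 8 × 0.416 = 3.328
  c=9: 9 × 0.363 = 3.267
Maximum at c = 8 (3.328 surviving larvae).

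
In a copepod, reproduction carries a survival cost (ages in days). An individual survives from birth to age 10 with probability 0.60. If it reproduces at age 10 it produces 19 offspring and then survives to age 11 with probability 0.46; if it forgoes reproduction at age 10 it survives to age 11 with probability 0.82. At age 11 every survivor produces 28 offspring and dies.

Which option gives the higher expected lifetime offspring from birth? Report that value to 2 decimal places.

19.13

breed at age 10: R₀ = 0.60 × (19 + 0.46 × 28) = 0.60 × 31.8800 = 19.1280
delay to age 11: R₀ = 0.60 × (0.82 × 28) = 0.60 × 22.9600 = 13.7760
Higher: breed at age 10 (19.1280).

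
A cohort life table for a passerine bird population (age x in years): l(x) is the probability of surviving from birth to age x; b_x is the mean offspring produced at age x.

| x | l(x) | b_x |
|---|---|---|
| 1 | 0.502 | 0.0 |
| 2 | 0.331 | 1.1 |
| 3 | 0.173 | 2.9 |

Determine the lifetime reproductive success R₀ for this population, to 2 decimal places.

R₀ = Σ l(x) b_x:
  age 1: 0.502 × 0.0 = 0.0000
  age 2: 0.331 × 1.1 = 0.3641
  age 3: 0.173 × 2.9 = 0.5017
R₀ = 0.0000 + 0.3641 + 0.5017 = 0.8658

0.87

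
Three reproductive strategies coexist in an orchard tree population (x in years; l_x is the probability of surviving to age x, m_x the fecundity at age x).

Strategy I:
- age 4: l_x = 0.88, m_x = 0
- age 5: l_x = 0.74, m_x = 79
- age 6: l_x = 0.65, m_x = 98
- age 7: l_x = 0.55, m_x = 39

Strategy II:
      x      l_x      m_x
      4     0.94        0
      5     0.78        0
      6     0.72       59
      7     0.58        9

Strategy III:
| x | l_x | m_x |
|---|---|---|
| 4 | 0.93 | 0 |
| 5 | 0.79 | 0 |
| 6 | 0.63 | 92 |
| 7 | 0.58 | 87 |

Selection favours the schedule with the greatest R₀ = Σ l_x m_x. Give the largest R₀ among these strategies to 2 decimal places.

Strategy I: R₀ = 0.88×0 + 0.74×79 + 0.65×98 + 0.55×39 = 143.6100
Strategy II: R₀ = 0.94×0 + 0.78×0 + 0.72×59 + 0.58×9 = 47.7000
Strategy III: R₀ = 0.93×0 + 0.79×0 + 0.63×92 + 0.58×87 = 108.4200
Highest R₀: strategy I with 143.6100.

143.61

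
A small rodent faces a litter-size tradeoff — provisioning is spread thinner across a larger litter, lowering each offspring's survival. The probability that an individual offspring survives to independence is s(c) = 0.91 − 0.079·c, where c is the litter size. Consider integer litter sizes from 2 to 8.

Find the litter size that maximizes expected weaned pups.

6

Expected weaned pups = c × s(c):
  c=2: 2 × 0.752 = 1.504
  c=3: 3 × 0.673 = 2.019
  c=4: 4 × 0.594 = 2.376
  c=5: 5 × 0.515 = 2.575
  c=6: 6 × 0.436 = 2.616
  c=7: 7 × 0.357 = 2.499
  c=8: 8 × 0.278 = 2.224
Maximum at c = 6 (2.616 weaned pups).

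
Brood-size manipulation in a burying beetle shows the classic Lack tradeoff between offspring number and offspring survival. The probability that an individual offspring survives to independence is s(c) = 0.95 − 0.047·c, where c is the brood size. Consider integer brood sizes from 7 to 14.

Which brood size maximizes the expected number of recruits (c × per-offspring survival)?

10

Expected recruits = c × s(c):
  c=7: 7 × 0.621 = 4.347
  c=8: 8 × 0.574 = 4.592
  c=9: 9 × 0.527 = 4.743
  c=10: 10 × 0.480 = 4.800
  c=11: 11 × 0.433 = 4.763
  c=12: 12 × 0.386 = 4.632
  c=13: 13 × 0.339 = 4.407
  c=14: 14 × 0.292 = 4.088
Maximum at c = 10 (4.800 recruits).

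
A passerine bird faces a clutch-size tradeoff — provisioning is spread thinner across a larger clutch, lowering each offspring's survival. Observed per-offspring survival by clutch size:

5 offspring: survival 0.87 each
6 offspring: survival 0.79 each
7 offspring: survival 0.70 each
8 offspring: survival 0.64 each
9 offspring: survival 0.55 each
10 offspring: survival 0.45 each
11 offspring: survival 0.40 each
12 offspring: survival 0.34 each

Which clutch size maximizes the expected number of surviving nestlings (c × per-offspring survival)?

8

Expected surviving nestlings = c × s(c):
  c=5: 5 × 0.87 = 4.350
  c=6: 6 × 0.79 = 4.740
  c=7: 7 × 0.70 = 4.900
  c=8: 8 × 0.64 = 5.120
  c=9: 9 × 0.55 = 4.950
  c=10: 10 × 0.45 = 4.500
  c=11: 11 × 0.40 = 4.400
  c=12: 12 × 0.34 = 4.080
Maximum at c = 8 (5.120 surviving nestlings).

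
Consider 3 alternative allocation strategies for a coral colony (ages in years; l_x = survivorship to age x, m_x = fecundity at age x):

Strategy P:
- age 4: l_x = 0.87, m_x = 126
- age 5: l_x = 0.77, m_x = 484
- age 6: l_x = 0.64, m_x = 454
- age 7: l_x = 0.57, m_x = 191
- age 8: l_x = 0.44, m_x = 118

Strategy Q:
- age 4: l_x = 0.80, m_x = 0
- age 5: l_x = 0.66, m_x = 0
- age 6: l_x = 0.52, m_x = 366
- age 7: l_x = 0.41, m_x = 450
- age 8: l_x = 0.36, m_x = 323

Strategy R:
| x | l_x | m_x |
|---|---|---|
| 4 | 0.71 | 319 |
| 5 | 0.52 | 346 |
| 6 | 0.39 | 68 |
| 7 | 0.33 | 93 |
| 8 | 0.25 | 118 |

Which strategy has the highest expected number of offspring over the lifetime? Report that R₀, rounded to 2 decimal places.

933.65

Strategy P: R₀ = 0.87×126 + 0.77×484 + 0.64×454 + 0.57×191 + 0.44×118 = 933.6500
Strategy Q: R₀ = 0.80×0 + 0.66×0 + 0.52×366 + 0.41×450 + 0.36×323 = 491.1000
Strategy R: R₀ = 0.71×319 + 0.52×346 + 0.39×68 + 0.33×93 + 0.25×118 = 493.1200
Highest R₀: strategy P with 933.6500.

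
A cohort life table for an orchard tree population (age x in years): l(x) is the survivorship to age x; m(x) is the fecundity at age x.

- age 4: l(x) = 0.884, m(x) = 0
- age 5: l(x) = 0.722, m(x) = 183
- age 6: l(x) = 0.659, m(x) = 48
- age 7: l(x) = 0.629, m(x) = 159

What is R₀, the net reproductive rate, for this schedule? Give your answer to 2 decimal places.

263.77

R₀ = Σ l(x) m(x):
  age 4: 0.884 × 0 = 0.0000
  age 5: 0.722 × 183 = 132.1260
  age 6: 0.659 × 48 = 31.6320
  age 7: 0.629 × 159 = 100.0110
R₀ = 0.0000 + 132.1260 + 31.6320 + 100.0110 = 263.7690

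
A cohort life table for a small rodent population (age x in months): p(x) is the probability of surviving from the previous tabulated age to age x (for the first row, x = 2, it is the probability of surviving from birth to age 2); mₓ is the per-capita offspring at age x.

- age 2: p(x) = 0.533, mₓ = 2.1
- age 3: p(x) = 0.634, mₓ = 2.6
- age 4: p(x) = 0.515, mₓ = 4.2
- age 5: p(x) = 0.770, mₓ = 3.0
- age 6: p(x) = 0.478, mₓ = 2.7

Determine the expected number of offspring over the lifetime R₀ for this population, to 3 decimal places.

Survivorship from birth: l_x = p_2·p_3·…·p_x.
  l_2 = 0.53300
  l_3 = 0.33792
  l_4 = 0.17403
  l_5 = 0.13400
  l_6 = 0.06405
R₀ = Σ l_x mₓ:
  age 2: 0.53300 × 2.1 = 1.1193
  age 3: 0.33792 × 2.6 = 0.8786
  age 4: 0.17403 × 4.2 = 0.7309
  age 5: 0.13400 × 3.0 = 0.4020
  age 6: 0.06405 × 2.7 = 0.1729
R₀ = 1.1193 + 0.8786 + 0.7309 + 0.4020 + 0.1729 = 3.3038

3.304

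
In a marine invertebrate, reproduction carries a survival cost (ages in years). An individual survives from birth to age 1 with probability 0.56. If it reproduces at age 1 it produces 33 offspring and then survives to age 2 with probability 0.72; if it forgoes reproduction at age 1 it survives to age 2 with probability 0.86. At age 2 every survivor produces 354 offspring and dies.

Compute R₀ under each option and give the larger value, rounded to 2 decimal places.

breed at age 1: R₀ = 0.56 × (33 + 0.72 × 354) = 0.56 × 287.8800 = 161.2128
delay to age 2: R₀ = 0.56 × (0.86 × 354) = 0.56 × 304.4400 = 170.4864
Higher: delay to age 2 (170.4864).

170.49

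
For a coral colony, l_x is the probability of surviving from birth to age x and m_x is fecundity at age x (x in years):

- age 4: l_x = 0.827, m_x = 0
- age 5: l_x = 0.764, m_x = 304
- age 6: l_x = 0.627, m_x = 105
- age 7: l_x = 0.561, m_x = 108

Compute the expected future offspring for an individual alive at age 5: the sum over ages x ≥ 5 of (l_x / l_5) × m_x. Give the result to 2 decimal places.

469.48

l_5 = 0.764. Conditional survival from age 5 to x is l_x / l_5.
  x=5: (0.764/0.764) × 304 = 304.0000
  x=6: (0.627/0.764) × 105 = 86.1715
  x=7: (0.561/0.764) × 108 = 79.3037
Sum = 304.0000 + 86.1715 + 79.3037 = 469.4751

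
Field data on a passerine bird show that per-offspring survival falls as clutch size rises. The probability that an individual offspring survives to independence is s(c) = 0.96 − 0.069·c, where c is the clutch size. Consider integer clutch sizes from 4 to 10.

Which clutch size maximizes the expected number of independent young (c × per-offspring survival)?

7

Expected independent young = c × s(c):
  c=4: 4 × 0.684 = 2.736
  c=5: 5 × 0.615 = 3.075
  c=6: 6 × 0.546 = 3.276
  c=7: 7 × 0.477 = 3.339
  c=8: 8 × 0.408 = 3.264
  c=9: 9 × 0.339 = 3.051
  c=10: 10 × 0.270 = 2.700
Maximum at c = 7 (3.339 independent young).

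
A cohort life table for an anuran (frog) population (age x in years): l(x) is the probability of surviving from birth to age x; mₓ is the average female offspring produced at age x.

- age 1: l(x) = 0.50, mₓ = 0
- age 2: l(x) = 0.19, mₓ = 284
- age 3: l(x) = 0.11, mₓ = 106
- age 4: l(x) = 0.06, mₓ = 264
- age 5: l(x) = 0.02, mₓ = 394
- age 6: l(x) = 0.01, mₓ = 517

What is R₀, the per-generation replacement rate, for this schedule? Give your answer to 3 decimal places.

94.510

R₀ = Σ l(x) mₓ:
  age 1: 0.50 × 0 = 0.0000
  age 2: 0.19 × 284 = 53.9600
  age 3: 0.11 × 106 = 11.6600
  age 4: 0.06 × 264 = 15.8400
  age 5: 0.02 × 394 = 7.8800
  age 6: 0.01 × 517 = 5.1700
R₀ = 0.0000 + 53.9600 + 11.6600 + 15.8400 + 7.8800 + 5.1700 = 94.5100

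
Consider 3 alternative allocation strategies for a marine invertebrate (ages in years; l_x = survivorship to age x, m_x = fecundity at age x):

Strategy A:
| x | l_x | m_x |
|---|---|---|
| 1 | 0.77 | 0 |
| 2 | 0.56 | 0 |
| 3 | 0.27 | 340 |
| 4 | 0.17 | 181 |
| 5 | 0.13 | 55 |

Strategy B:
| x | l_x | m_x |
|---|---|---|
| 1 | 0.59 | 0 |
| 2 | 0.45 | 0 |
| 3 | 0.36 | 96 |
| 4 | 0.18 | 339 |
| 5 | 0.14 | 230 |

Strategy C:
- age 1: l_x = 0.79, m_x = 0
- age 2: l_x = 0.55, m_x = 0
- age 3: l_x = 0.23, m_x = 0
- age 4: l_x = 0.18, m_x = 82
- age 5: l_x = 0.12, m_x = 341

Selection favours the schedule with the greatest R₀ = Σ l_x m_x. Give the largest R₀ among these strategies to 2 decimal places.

Strategy A: R₀ = 0.77×0 + 0.56×0 + 0.27×340 + 0.17×181 + 0.13×55 = 129.7200
Strategy B: R₀ = 0.59×0 + 0.45×0 + 0.36×96 + 0.18×339 + 0.14×230 = 127.7800
Strategy C: R₀ = 0.79×0 + 0.55×0 + 0.23×0 + 0.18×82 + 0.12×341 = 55.6800
Highest R₀: strategy A with 129.7200.

129.72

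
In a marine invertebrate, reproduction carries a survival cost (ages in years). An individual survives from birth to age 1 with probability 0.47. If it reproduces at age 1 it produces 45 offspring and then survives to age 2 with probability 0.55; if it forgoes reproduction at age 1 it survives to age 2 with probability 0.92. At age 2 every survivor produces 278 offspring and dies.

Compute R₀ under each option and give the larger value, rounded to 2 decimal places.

120.21

breed at age 1: R₀ = 0.47 × (45 + 0.55 × 278) = 0.47 × 197.9000 = 93.0130
delay to age 2: R₀ = 0.47 × (0.92 × 278) = 0.47 × 255.7600 = 120.2072
Higher: delay to age 2 (120.2072).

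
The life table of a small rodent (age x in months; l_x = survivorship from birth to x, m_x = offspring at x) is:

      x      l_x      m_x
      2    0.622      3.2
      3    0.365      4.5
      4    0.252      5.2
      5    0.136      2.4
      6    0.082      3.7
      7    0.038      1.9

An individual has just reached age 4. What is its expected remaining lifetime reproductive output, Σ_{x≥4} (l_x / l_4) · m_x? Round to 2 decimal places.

7.99

l_4 = 0.252. Conditional survival from age 4 to x is l_x / l_4.
  x=4: (0.252/0.252) × 5.2 = 5.2000
  x=5: (0.136/0.252) × 2.4 = 1.2952
  x=6: (0.082/0.252) × 3.7 = 1.2040
  x=7: (0.038/0.252) × 1.9 = 0.2865
Sum = 5.2000 + 1.2952 + 1.2040 + 0.2865 = 7.9857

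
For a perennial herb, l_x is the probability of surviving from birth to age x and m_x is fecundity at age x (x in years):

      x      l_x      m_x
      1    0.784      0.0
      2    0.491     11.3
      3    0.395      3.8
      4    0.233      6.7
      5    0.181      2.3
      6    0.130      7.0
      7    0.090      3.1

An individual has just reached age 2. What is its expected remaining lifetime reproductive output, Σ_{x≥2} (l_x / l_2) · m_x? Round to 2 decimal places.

20.81

l_2 = 0.491. Conditional survival from age 2 to x is l_x / l_2.
  x=2: (0.491/0.491) × 11.3 = 11.3000
  x=3: (0.395/0.491) × 3.8 = 3.0570
  x=4: (0.233/0.491) × 6.7 = 3.1794
  x=5: (0.181/0.491) × 2.3 = 0.8479
  x=6: (0.130/0.491) × 7.0 = 1.8534
  x=7: (0.090/0.491) × 3.1 = 0.5682
Sum = 11.3000 + 3.0570 + 3.1794 + 0.8479 + 1.8534 + 0.5682 = 20.8059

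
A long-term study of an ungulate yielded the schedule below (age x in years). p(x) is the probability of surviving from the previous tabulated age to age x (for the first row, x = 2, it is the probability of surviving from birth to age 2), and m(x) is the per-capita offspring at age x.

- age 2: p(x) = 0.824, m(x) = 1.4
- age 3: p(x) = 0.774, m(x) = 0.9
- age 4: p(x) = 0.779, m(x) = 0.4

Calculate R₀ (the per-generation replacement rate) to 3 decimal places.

Survivorship from birth: l_x = p_2·p_3·…·p_x.
  l_2 = 0.82400
  l_3 = 0.63778
  l_4 = 0.49683
R₀ = Σ l_x m(x):
  age 2: 0.82400 × 1.4 = 1.1536
  age 3: 0.63778 × 0.9 = 0.5740
  age 4: 0.49683 × 0.4 = 0.1987
R₀ = 1.1536 + 0.5740 + 0.1987 = 1.9263

1.926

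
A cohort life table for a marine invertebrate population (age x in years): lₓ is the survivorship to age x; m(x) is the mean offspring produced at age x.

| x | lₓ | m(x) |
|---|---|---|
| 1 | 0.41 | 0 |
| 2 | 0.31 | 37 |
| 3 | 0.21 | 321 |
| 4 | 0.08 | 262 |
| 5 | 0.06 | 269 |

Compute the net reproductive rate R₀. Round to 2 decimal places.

115.98

R₀ = Σ lₓ m(x):
  age 1: 0.41 × 0 = 0.0000
  age 2: 0.31 × 37 = 11.4700
  age 3: 0.21 × 321 = 67.4100
  age 4: 0.08 × 262 = 20.9600
  age 5: 0.06 × 269 = 16.1400
R₀ = 0.0000 + 11.4700 + 67.4100 + 20.9600 + 16.1400 = 115.9800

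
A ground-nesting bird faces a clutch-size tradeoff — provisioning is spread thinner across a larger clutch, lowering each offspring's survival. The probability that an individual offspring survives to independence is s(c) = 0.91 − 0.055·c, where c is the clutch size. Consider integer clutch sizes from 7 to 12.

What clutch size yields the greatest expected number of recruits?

Expected recruits = c × s(c):
  c=7: 7 × 0.525 = 3.675
  c=8: 8 × 0.470 = 3.760
  c=9: 9 × 0.415 = 3.735
  c=10: 10 × 0.360 = 3.600
  c=11: 11 × 0.305 = 3.355
  c=12: 12 × 0.250 = 3.000
Maximum at c = 8 (3.760 recruits).

8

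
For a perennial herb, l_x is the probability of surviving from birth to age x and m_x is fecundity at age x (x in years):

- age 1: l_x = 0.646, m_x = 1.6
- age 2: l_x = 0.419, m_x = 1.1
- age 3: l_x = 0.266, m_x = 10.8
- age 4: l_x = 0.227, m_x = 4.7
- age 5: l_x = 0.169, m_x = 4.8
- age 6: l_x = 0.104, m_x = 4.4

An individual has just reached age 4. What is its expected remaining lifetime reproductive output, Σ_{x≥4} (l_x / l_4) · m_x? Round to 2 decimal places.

l_4 = 0.227. Conditional survival from age 4 to x is l_x / l_4.
  x=4: (0.227/0.227) × 4.7 = 4.7000
  x=5: (0.169/0.227) × 4.8 = 3.5736
  x=6: (0.104/0.227) × 4.4 = 2.0159
Sum = 4.7000 + 3.5736 + 2.0159 = 10.2894

10.29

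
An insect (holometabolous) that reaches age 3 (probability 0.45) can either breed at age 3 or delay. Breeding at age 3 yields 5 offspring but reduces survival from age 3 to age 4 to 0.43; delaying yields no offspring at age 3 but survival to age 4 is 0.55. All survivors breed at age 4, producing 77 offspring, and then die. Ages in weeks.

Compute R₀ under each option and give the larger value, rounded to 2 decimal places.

breed at age 3: R₀ = 0.45 × (5 + 0.43 × 77) = 0.45 × 38.1100 = 17.1495
delay to age 4: R₀ = 0.45 × (0.55 × 77) = 0.45 × 42.3500 = 19.0575
Higher: delay to age 4 (19.0575).

19.06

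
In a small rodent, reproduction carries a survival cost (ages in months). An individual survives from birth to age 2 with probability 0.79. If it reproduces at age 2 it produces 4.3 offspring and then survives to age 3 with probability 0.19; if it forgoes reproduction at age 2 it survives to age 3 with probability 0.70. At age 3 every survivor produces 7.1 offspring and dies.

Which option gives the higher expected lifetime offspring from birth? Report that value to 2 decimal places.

4.46

breed at age 2: R₀ = 0.79 × (4.3 + 0.19 × 7.1) = 0.79 × 5.6490 = 4.4627
delay to age 3: R₀ = 0.79 × (0.70 × 7.1) = 0.79 × 4.9700 = 3.9263
Higher: breed at age 2 (4.4627).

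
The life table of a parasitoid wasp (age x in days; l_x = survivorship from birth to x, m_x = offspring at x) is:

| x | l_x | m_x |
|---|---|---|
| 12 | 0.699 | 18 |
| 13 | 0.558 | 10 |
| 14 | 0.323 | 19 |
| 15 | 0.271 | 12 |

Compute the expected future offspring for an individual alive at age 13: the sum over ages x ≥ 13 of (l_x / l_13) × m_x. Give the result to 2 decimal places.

26.83

l_13 = 0.558. Conditional survival from age 13 to x is l_x / l_13.
  x=13: (0.558/0.558) × 10 = 10.0000
  x=14: (0.323/0.558) × 19 = 10.9982
  x=15: (0.271/0.558) × 12 = 5.8280
Sum = 10.0000 + 10.9982 + 5.8280 = 26.8262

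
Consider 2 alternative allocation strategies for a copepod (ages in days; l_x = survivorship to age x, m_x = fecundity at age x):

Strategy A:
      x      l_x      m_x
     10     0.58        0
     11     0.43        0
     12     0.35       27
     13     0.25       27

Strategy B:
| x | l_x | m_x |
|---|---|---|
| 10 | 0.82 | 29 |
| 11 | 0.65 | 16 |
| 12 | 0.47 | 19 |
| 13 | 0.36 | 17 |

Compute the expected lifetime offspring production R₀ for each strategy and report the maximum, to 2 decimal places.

49.23

Strategy A: R₀ = 0.58×0 + 0.43×0 + 0.35×27 + 0.25×27 = 16.2000
Strategy B: R₀ = 0.82×29 + 0.65×16 + 0.47×19 + 0.36×17 = 49.2300
Highest R₀: strategy B with 49.2300.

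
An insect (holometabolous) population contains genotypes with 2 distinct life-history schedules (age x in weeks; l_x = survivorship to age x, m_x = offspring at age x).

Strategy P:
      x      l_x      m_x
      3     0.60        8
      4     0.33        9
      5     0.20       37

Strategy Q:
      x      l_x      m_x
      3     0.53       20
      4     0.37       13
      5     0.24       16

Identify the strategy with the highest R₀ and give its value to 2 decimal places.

Strategy P: R₀ = 0.60×8 + 0.33×9 + 0.20×37 = 15.1700
Strategy Q: R₀ = 0.53×20 + 0.37×13 + 0.24×16 = 19.2500
Highest R₀: strategy Q with 19.2500.

19.25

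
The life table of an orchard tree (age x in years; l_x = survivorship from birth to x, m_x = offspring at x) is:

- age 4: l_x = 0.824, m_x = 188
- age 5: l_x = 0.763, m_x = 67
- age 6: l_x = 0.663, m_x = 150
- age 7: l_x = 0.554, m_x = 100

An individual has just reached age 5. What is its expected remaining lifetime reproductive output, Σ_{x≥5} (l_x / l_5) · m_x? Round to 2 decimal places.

l_5 = 0.763. Conditional survival from age 5 to x is l_x / l_5.
  x=5: (0.763/0.763) × 67 = 67.0000
  x=6: (0.663/0.763) × 150 = 130.3408
  x=7: (0.554/0.763) × 100 = 72.6081
Sum = 67.0000 + 130.3408 + 72.6081 = 269.9489

269.95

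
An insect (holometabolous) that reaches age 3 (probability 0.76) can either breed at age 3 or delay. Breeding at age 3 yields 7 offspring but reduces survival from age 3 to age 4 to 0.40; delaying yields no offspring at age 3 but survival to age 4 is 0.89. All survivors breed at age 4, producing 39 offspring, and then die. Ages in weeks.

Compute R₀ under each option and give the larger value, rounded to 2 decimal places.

breed at age 3: R₀ = 0.76 × (7 + 0.40 × 39) = 0.76 × 22.6000 = 17.1760
delay to age 4: R₀ = 0.76 × (0.89 × 39) = 0.76 × 34.7100 = 26.3796
Higher: delay to age 4 (26.3796).

26.38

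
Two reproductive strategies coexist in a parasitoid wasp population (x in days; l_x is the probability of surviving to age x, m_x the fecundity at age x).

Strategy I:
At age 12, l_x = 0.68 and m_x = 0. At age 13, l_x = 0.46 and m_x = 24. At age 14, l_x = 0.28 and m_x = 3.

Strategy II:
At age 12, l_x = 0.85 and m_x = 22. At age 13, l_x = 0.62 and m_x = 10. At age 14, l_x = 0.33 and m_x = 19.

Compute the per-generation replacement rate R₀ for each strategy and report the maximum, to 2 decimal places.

Strategy I: R₀ = 0.68×0 + 0.46×24 + 0.28×3 = 11.8800
Strategy II: R₀ = 0.85×22 + 0.62×10 + 0.33×19 = 31.1700
Highest R₀: strategy II with 31.1700.

31.17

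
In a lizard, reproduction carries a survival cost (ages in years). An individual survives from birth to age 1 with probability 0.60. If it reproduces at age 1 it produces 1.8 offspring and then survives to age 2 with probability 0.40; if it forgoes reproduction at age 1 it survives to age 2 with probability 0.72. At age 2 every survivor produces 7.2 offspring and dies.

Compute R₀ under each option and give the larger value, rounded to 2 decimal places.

3.11

breed at age 1: R₀ = 0.60 × (1.8 + 0.40 × 7.2) = 0.60 × 4.6800 = 2.8080
delay to age 2: R₀ = 0.60 × (0.72 × 7.2) = 0.60 × 5.1840 = 3.1104
Higher: delay to age 2 (3.1104).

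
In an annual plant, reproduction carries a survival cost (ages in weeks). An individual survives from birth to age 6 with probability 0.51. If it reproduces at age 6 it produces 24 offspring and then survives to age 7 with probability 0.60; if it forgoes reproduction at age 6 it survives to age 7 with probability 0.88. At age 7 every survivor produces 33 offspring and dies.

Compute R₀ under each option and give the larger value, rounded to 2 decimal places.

22.34

breed at age 6: R₀ = 0.51 × (24 + 0.60 × 33) = 0.51 × 43.8000 = 22.3380
delay to age 7: R₀ = 0.51 × (0.88 × 33) = 0.51 × 29.0400 = 14.8104
Higher: breed at age 6 (22.3380).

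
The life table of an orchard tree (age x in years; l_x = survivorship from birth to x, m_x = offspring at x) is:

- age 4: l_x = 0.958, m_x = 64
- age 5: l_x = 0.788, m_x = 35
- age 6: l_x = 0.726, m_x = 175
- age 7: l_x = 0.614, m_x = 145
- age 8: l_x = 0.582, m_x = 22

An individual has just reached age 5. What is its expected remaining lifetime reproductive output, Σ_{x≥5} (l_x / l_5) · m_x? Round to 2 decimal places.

325.46

l_5 = 0.788. Conditional survival from age 5 to x is l_x / l_5.
  x=5: (0.788/0.788) × 35 = 35.0000
  x=6: (0.726/0.788) × 175 = 161.2310
  x=7: (0.614/0.788) × 145 = 112.9822
  x=8: (0.582/0.788) × 22 = 16.2487
Sum = 35.0000 + 161.2310 + 112.9822 + 16.2487 = 325.4619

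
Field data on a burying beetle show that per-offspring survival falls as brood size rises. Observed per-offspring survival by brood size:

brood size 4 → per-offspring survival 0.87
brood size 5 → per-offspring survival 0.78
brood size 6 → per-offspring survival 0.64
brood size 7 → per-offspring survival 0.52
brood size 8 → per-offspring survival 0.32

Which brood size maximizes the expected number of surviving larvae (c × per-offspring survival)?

5

Expected surviving larvae = c × s(c):
  c=4: 4 × 0.87 = 3.480
  c=5: 5 × 0.78 = 3.900
  c=6: 6 × 0.64 = 3.840
  c=7: 7 × 0.52 = 3.640
  c=8: 8 × 0.32 = 2.560
Maximum at c = 5 (3.900 surviving larvae).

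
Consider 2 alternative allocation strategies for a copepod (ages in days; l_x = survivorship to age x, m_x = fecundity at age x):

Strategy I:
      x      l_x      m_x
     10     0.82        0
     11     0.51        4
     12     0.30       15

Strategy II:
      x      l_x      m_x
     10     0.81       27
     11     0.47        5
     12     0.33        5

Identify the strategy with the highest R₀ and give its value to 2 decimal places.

25.87

Strategy I: R₀ = 0.82×0 + 0.51×4 + 0.30×15 = 6.5400
Strategy II: R₀ = 0.81×27 + 0.47×5 + 0.33×5 = 25.8700
Highest R₀: strategy II with 25.8700.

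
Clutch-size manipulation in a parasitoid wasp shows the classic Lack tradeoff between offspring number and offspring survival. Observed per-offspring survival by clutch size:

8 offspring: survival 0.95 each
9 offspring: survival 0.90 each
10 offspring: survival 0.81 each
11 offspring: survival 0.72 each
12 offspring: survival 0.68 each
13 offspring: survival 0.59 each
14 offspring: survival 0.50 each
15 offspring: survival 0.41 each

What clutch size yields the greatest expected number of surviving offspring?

12

Expected surviving offspring = c × s(c):
  c=8: 8 × 0.95 = 7.600
  c=9: 9 × 0.90 = 8.100
  c=10: 10 × 0.81 = 8.100
  c=11: 11 × 0.72 = 7.920
  c=12: 12 × 0.68 = 8.160
  c=13: 13 × 0.59 = 7.670
  c=14: 14 × 0.50 = 7.000
  c=15: 15 × 0.41 = 6.150
Maximum at c = 12 (8.160 surviving offspring).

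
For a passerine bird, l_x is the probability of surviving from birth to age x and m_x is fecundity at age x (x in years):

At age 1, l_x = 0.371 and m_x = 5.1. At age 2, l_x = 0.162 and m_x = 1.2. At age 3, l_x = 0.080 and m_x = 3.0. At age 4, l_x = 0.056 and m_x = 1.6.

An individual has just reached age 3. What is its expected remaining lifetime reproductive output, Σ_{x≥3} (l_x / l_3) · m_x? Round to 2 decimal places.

4.12

l_3 = 0.080. Conditional survival from age 3 to x is l_x / l_3.
  x=3: (0.080/0.080) × 3.0 = 3.0000
  x=4: (0.056/0.080) × 1.6 = 1.1200
Sum = 3.0000 + 1.1200 = 4.1200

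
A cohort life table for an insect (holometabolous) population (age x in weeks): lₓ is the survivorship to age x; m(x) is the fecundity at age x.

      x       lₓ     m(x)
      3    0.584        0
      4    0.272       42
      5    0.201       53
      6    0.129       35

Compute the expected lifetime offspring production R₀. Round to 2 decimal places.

R₀ = Σ lₓ m(x):
  age 3: 0.584 × 0 = 0.0000
  age 4: 0.272 × 42 = 11.4240
  age 5: 0.201 × 53 = 10.6530
  age 6: 0.129 × 35 = 4.5150
R₀ = 0.0000 + 11.4240 + 10.6530 + 4.5150 = 26.5920

26.59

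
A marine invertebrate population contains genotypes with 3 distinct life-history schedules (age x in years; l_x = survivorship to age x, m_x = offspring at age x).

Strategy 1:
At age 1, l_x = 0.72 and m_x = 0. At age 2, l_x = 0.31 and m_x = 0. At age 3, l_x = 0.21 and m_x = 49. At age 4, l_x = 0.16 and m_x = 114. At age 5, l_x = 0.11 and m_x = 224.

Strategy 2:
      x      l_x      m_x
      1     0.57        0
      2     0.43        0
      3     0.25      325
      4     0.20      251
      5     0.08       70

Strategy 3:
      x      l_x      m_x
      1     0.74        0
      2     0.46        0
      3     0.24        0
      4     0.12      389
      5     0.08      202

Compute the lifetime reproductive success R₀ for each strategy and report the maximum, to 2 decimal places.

137.05

Strategy 1: R₀ = 0.72×0 + 0.31×0 + 0.21×49 + 0.16×114 + 0.11×224 = 53.1700
Strategy 2: R₀ = 0.57×0 + 0.43×0 + 0.25×325 + 0.20×251 + 0.08×70 = 137.0500
Strategy 3: R₀ = 0.74×0 + 0.46×0 + 0.24×0 + 0.12×389 + 0.08×202 = 62.8400
Highest R₀: strategy 2 with 137.0500.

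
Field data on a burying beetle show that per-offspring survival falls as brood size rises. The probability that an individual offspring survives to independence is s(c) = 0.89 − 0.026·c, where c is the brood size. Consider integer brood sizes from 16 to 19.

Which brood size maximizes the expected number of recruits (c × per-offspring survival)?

17

Expected recruits = c × s(c):
  c=16: 16 × 0.474 = 7.584
  c=17: 17 × 0.448 = 7.616
  c=18: 18 × 0.422 = 7.596
  c=19: 19 × 0.396 = 7.524
Maximum at c = 17 (7.616 recruits).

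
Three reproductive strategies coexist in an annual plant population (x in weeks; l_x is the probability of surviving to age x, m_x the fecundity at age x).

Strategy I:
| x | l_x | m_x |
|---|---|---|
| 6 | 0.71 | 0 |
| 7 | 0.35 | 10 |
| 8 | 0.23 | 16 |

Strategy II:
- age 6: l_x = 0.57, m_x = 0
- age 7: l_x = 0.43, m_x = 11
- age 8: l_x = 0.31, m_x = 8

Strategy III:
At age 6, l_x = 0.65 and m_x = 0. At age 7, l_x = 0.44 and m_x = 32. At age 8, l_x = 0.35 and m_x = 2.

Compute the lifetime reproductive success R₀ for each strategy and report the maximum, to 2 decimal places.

14.78

Strategy I: R₀ = 0.71×0 + 0.35×10 + 0.23×16 = 7.1800
Strategy II: R₀ = 0.57×0 + 0.43×11 + 0.31×8 = 7.2100
Strategy III: R₀ = 0.65×0 + 0.44×32 + 0.35×2 = 14.7800
Highest R₀: strategy III with 14.7800.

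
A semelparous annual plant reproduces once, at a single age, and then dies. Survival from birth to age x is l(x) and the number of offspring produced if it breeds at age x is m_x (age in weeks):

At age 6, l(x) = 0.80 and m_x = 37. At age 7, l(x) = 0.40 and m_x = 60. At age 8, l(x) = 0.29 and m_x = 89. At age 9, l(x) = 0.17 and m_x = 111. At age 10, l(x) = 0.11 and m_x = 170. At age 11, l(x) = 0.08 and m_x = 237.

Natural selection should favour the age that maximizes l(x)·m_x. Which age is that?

6

Expected offspring if breeding at age x = l(x) × m_x:
  age 6: 0.80 × 37 = 29.600
  age 7: 0.40 × 60 = 24.000
  age 8: 0.29 × 89 = 25.810
  age 9: 0.17 × 111 = 18.870
  age 10: 0.11 × 170 = 18.700
  age 11: 0.08 × 237 = 18.960
Maximum at age 6 (29.600).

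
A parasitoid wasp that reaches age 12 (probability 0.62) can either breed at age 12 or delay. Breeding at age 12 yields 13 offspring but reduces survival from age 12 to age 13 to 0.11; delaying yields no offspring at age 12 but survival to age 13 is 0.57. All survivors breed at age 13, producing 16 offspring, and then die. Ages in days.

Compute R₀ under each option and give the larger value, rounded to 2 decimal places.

breed at age 12: R₀ = 0.62 × (13 + 0.11 × 16) = 0.62 × 14.7600 = 9.1512
delay to age 13: R₀ = 0.62 × (0.57 × 16) = 0.62 × 9.1200 = 5.6544
Higher: breed at age 12 (9.1512).

9.15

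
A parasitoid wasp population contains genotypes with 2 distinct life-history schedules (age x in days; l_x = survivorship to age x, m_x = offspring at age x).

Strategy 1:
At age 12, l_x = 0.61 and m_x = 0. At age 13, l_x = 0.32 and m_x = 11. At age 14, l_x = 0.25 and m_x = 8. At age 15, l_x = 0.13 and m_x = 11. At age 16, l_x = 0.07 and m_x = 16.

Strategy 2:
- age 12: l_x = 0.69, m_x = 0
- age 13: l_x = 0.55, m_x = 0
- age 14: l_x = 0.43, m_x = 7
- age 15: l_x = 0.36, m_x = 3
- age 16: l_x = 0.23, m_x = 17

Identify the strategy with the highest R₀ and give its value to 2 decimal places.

Strategy 1: R₀ = 0.61×0 + 0.32×11 + 0.25×8 + 0.13×11 + 0.07×16 = 8.0700
Strategy 2: R₀ = 0.69×0 + 0.55×0 + 0.43×7 + 0.36×3 + 0.23×17 = 8.0000
Highest R₀: strategy 1 with 8.0700.

8.07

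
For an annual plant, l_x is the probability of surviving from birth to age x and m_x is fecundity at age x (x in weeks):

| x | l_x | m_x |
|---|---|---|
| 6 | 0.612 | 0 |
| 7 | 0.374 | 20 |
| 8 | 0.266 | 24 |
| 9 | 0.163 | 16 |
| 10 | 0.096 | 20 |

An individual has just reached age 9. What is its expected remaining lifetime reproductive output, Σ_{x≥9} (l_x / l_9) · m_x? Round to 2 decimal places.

27.78

l_9 = 0.163. Conditional survival from age 9 to x is l_x / l_9.
  x=9: (0.163/0.163) × 16 = 16.0000
  x=10: (0.096/0.163) × 20 = 11.7791
Sum = 16.0000 + 11.7791 = 27.7791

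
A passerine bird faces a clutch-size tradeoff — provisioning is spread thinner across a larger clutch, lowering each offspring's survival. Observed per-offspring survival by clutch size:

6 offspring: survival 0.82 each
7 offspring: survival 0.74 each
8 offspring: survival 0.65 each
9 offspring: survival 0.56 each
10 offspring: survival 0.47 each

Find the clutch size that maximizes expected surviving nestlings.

Expected surviving nestlings = c × s(c):
  c=6: 6 × 0.82 = 4.920
  c=7: 7 × 0.74 = 5.180
  c=8: 8 × 0.65 = 5.200
  c=9: 9 × 0.56 = 5.040
  c=10: 10 × 0.47 = 4.700
Maximum at c = 8 (5.200 surviving nestlings).

8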